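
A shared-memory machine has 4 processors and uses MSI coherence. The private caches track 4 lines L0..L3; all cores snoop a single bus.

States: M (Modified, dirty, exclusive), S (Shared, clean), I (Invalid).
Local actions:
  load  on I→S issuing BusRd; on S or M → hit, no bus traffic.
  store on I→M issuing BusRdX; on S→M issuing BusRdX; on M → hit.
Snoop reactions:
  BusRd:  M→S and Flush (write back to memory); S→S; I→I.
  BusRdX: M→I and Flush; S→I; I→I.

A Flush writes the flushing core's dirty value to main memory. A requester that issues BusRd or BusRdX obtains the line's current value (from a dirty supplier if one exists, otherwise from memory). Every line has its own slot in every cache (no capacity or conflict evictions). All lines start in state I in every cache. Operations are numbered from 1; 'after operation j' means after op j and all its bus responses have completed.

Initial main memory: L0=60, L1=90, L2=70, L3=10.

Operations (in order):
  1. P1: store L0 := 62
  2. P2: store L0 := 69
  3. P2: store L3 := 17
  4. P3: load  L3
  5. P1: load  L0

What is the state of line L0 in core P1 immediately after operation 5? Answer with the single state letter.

1. P1: store L0 := 62  bus=[BusRdX]  L0: P0=I P1=M P2=I P3=I  mem[L0]=60
2. P2: store L0 := 69  bus=[BusRdX,Flush]  L0: P0=I P1=I P2=M P3=I  mem[L0]=62
3. P2: store L3 := 17  bus=[BusRdX]  L3: P0=I P1=I P2=M P3=I  mem[L3]=10
4. P3: load  L3  bus=[BusRd,Flush]  L3: P0=I P1=I P2=S P3=S  mem[L3]=17
5. P1: load  L0  bus=[BusRd,Flush]  L0: P0=I P1=S P2=S P3=I  mem[L0]=69

state = S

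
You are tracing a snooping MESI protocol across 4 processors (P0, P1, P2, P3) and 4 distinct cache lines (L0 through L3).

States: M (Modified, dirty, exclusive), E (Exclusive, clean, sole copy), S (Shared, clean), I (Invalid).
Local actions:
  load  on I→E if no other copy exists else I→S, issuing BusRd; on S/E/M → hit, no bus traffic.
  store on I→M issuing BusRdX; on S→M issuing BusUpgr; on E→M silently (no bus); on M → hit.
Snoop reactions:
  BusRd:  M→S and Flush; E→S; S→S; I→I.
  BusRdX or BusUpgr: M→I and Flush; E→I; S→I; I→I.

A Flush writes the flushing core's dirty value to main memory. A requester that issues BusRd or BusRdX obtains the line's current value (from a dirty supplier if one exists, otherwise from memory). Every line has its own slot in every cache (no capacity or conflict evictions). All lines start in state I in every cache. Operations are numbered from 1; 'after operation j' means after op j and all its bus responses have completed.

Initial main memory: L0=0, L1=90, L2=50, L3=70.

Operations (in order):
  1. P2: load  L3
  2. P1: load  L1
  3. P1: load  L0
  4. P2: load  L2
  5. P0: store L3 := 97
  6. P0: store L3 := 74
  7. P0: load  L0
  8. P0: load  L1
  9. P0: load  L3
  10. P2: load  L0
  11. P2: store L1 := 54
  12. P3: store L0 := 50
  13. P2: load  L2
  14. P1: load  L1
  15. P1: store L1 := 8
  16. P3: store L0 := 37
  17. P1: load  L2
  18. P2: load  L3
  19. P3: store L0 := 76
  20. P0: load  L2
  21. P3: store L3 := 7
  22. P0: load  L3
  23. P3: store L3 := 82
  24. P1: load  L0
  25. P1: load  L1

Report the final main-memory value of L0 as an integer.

memory[L0] = 76

  op1 P2: load  L3 → I/I/E/I on L3; bus BusRd; mem=70
  op2 P1: load  L1 → I/E/I/I on L1; bus BusRd; mem=90
  op3 P1: load  L0 → I/E/I/I on L0; bus BusRd; mem=0
  op4 P2: load  L2 → I/I/E/I on L2; bus BusRd; mem=50
  op5 P0: store L3 := 97 → M/I/I/I on L3; bus BusRdX; mem=70
  op6 P0: store L3 := 74 → M/I/I/I on L3; bus (none); mem=70
  op7 P0: load  L0 → S/S/I/I on L0; bus BusRd; mem=0
  op8 P0: load  L1 → S/S/I/I on L1; bus BusRd; mem=90
  op9 P0: load  L3 → M/I/I/I on L3; bus (none); mem=70
  op10 P2: load  L0 → S/S/S/I on L0; bus BusRd; mem=0
  op11 P2: store L1 := 54 → I/I/M/I on L1; bus BusRdX; mem=90
  op12 P3: store L0 := 50 → I/I/I/M on L0; bus BusRdX; mem=0
  op13 P2: load  L2 → I/I/E/I on L2; bus (none); mem=50
  op14 P1: load  L1 → I/S/S/I on L1; bus BusRd Flush; mem=54
  op15 P1: store L1 := 8 → I/M/I/I on L1; bus BusUpgr; mem=54
  op16 P3: store L0 := 37 → I/I/I/M on L0; bus (none); mem=0
  op17 P1: load  L2 → I/S/S/I on L2; bus BusRd; mem=50
  op18 P2: load  L3 → S/I/S/I on L3; bus BusRd Flush; mem=74
  op19 P3: store L0 := 76 → I/I/I/M on L0; bus (none); mem=0
  op20 P0: load  L2 → S/S/S/I on L2; bus BusRd; mem=50
  op21 P3: store L3 := 7 → I/I/I/M on L3; bus BusRdX; mem=74
  op22 P0: load  L3 → S/I/I/S on L3; bus BusRd Flush; mem=7
  op23 P3: store L3 := 82 → I/I/I/M on L3; bus BusUpgr; mem=7
  op24 P1: load  L0 → I/S/I/S on L0; bus BusRd Flush; mem=76
  op25 P1: load  L1 → I/M/I/I on L1; bus (none); mem=54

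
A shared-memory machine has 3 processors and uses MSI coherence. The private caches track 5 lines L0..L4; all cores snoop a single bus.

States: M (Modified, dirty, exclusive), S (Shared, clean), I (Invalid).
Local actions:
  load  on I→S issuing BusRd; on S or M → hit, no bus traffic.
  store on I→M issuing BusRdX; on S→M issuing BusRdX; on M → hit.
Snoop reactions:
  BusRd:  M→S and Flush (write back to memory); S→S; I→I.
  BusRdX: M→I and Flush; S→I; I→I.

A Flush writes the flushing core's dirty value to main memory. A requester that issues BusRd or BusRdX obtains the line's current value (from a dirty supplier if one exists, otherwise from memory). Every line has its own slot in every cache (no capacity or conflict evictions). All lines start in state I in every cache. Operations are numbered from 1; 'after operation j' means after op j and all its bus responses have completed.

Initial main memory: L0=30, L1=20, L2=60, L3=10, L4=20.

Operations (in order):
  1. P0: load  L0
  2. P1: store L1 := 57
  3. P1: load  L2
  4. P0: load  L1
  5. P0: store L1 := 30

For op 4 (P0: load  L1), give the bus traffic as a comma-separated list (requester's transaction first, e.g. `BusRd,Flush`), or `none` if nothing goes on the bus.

bus = BusRd,Flush

step 1: P0: load  L0  ⟶  SII  (L0)  txn=BusRd  M[L0]=30
step 2: P1: store L1 := 57  ⟶  IMI  (L1)  txn=BusRdX  M[L1]=20
step 3: P1: load  L2  ⟶  ISI  (L2)  txn=BusRd  M[L2]=60
step 4: P0: load  L1  ⟶  SSI  (L1)  txn=BusRd+Flush  M[L1]=57
step 5: P0: store L1 := 30  ⟶  MII  (L1)  txn=BusRdX  M[L1]=57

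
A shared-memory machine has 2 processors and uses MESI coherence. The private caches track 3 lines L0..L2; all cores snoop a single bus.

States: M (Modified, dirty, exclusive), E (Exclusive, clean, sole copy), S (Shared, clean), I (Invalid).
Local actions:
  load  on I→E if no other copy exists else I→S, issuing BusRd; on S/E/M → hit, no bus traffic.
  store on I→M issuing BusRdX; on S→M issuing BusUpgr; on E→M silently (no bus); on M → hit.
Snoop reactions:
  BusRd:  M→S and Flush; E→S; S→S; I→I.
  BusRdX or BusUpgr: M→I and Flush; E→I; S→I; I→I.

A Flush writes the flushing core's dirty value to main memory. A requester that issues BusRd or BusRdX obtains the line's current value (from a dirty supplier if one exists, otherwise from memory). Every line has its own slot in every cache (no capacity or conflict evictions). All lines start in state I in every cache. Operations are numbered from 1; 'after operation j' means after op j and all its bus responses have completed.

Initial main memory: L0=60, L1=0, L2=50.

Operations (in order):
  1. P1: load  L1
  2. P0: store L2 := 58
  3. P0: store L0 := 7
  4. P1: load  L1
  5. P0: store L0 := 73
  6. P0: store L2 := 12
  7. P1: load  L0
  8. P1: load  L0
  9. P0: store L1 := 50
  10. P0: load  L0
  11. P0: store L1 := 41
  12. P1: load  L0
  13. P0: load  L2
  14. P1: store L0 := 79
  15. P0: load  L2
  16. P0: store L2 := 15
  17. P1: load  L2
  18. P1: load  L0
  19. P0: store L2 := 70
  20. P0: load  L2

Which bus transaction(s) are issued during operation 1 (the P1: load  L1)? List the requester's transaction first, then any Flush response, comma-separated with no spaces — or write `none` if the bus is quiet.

bus = BusRd

  op1 P1: load  L1 → I/E on L1; bus BusRd; mem=0
  op2 P0: store L2 := 58 → M/I on L2; bus BusRdX; mem=50
  op3 P0: store L0 := 7 → M/I on L0; bus BusRdX; mem=60
  op4 P1: load  L1 → I/E on L1; bus (none); mem=0
  op5 P0: store L0 := 73 → M/I on L0; bus (none); mem=60
  op6 P0: store L2 := 12 → M/I on L2; bus (none); mem=50
  op7 P1: load  L0 → S/S on L0; bus BusRd Flush; mem=73
  op8 P1: load  L0 → S/S on L0; bus (none); mem=73
  op9 P0: store L1 := 50 → M/I on L1; bus BusRdX; mem=0
  op10 P0: load  L0 → S/S on L0; bus (none); mem=73
  op11 P0: store L1 := 41 → M/I on L1; bus (none); mem=0
  op12 P1: load  L0 → S/S on L0; bus (none); mem=73
  op13 P0: load  L2 → M/I on L2; bus (none); mem=50
  op14 P1: store L0 := 79 → I/M on L0; bus BusUpgr; mem=73
  op15 P0: load  L2 → M/I on L2; bus (none); mem=50
  op16 P0: store L2 := 15 → M/I on L2; bus (none); mem=50
  op17 P1: load  L2 → S/S on L2; bus BusRd Flush; mem=15
  op18 P1: load  L0 → I/M on L0; bus (none); mem=73
  op19 P0: store L2 := 70 → M/I on L2; bus BusUpgr; mem=15
  op20 P0: load  L2 → M/I on L2; bus (none); mem=15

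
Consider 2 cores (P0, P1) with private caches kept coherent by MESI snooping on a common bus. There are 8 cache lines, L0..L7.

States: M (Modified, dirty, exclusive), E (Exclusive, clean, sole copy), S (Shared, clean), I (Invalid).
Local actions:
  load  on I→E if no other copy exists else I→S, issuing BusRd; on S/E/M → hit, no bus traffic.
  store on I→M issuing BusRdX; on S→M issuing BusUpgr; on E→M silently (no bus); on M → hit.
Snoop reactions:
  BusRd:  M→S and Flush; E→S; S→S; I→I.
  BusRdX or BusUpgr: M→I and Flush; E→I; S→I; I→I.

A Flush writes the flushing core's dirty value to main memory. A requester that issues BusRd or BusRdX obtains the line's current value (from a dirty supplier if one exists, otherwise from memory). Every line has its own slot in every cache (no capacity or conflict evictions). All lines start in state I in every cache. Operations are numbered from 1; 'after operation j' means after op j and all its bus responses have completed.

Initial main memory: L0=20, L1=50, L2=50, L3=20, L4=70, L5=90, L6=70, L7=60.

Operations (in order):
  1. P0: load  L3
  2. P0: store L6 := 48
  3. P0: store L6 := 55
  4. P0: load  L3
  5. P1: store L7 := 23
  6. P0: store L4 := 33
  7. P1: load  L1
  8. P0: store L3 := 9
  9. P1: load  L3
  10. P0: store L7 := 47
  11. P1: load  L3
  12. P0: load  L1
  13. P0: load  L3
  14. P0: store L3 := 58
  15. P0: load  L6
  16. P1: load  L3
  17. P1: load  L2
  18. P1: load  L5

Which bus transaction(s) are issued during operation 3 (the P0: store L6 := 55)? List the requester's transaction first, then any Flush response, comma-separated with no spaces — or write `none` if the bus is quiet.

bus = none

1. P0: load  L3  bus=[BusRd]  L3: P0=E P1=I  mem[L3]=20
2. P0: store L6 := 48  bus=[BusRdX]  L6: P0=M P1=I  mem[L6]=70
3. P0: store L6 := 55  bus=[-]  L6: P0=M P1=I  mem[L6]=70
4. P0: load  L3  bus=[-]  L3: P0=E P1=I  mem[L3]=20
5. P1: store L7 := 23  bus=[BusRdX]  L7: P0=I P1=M  mem[L7]=60
6. P0: store L4 := 33  bus=[BusRdX]  L4: P0=M P1=I  mem[L4]=70
7. P1: load  L1  bus=[BusRd]  L1: P0=I P1=E  mem[L1]=50
8. P0: store L3 := 9  bus=[-]  L3: P0=M P1=I  mem[L3]=20
9. P1: load  L3  bus=[BusRd,Flush]  L3: P0=S P1=S  mem[L3]=9
10. P0: store L7 := 47  bus=[BusRdX,Flush]  L7: P0=M P1=I  mem[L7]=23
11. P1: load  L3  bus=[-]  L3: P0=S P1=S  mem[L3]=9
12. P0: load  L1  bus=[BusRd]  L1: P0=S P1=S  mem[L1]=50
13. P0: load  L3  bus=[-]  L3: P0=S P1=S  mem[L3]=9
14. P0: store L3 := 58  bus=[BusUpgr]  L3: P0=M P1=I  mem[L3]=9
15. P0: load  L6  bus=[-]  L6: P0=M P1=I  mem[L6]=70
16. P1: load  L3  bus=[BusRd,Flush]  L3: P0=S P1=S  mem[L3]=58
17. P1: load  L2  bus=[BusRd]  L2: P0=I P1=E  mem[L2]=50
18. P1: load  L5  bus=[BusRd]  L5: P0=I P1=E  mem[L5]=90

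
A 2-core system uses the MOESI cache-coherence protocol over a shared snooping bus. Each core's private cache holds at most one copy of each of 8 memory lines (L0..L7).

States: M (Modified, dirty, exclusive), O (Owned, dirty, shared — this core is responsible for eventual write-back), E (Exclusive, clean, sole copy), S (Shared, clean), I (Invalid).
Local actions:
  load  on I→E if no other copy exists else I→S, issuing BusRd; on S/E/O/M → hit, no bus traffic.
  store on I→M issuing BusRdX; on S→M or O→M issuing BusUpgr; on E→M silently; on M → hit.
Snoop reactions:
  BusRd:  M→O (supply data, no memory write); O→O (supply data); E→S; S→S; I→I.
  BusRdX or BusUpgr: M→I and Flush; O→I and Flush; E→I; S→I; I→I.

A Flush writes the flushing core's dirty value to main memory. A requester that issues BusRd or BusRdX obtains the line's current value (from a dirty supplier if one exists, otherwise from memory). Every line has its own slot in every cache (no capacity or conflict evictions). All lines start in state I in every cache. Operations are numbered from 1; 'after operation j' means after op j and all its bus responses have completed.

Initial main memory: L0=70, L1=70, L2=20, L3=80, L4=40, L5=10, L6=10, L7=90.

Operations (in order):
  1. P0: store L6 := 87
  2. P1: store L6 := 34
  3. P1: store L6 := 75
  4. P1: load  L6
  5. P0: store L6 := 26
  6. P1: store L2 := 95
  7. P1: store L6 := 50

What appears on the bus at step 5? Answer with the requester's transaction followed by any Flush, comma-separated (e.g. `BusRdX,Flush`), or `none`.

bus = BusRdX,Flush

step 1: P0: store L6 := 87  ⟶  MI  (L6)  txn=BusRdX  M[L6]=10
step 2: P1: store L6 := 34  ⟶  IM  (L6)  txn=BusRdX+Flush  M[L6]=87
step 3: P1: store L6 := 75  ⟶  IM  (L6)  txn=∅  M[L6]=87
step 4: P1: load  L6  ⟶  IM  (L6)  txn=∅  M[L6]=87
step 5: P0: store L6 := 26  ⟶  MI  (L6)  txn=BusRdX+Flush  M[L6]=75
step 6: P1: store L2 := 95  ⟶  IM  (L2)  txn=BusRdX  M[L2]=20
step 7: P1: store L6 := 50  ⟶  IM  (L6)  txn=BusRdX+Flush  M[L6]=26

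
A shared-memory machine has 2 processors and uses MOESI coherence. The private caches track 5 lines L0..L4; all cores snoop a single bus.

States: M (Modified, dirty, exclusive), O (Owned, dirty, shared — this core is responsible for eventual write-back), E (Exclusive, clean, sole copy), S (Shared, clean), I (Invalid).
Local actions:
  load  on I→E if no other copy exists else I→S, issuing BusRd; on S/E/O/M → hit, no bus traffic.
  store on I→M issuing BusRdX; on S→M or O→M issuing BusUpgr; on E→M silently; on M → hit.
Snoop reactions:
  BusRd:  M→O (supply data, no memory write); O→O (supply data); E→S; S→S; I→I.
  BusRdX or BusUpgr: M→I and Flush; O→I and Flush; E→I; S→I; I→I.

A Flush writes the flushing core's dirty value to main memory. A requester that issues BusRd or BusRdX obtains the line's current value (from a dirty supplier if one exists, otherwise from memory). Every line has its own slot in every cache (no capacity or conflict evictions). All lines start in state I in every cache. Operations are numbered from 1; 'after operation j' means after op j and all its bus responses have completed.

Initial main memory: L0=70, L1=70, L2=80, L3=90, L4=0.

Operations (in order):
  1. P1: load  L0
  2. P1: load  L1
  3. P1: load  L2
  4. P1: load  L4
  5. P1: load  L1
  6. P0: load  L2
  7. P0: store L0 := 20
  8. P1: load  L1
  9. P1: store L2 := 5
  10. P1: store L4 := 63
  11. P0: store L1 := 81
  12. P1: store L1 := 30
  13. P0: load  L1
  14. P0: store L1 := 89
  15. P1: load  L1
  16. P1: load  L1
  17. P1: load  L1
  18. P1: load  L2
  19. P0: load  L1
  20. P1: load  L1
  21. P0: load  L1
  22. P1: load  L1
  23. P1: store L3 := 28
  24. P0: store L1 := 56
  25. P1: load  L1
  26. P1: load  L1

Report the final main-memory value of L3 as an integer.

step 1: P1: load  L0  ⟶  IE  (L0)  txn=BusRd  M[L0]=70
step 2: P1: load  L1  ⟶  IE  (L1)  txn=BusRd  M[L1]=70
step 3: P1: load  L2  ⟶  IE  (L2)  txn=BusRd  M[L2]=80
step 4: P1: load  L4  ⟶  IE  (L4)  txn=BusRd  M[L4]=0
step 5: P1: load  L1  ⟶  IE  (L1)  txn=∅  M[L1]=70
step 6: P0: load  L2  ⟶  SS  (L2)  txn=BusRd  M[L2]=80
step 7: P0: store L0 := 20  ⟶  MI  (L0)  txn=BusRdX  M[L0]=70
step 8: P1: load  L1  ⟶  IE  (L1)  txn=∅  M[L1]=70
step 9: P1: store L2 := 5  ⟶  IM  (L2)  txn=BusUpgr  M[L2]=80
step 10: P1: store L4 := 63  ⟶  IM  (L4)  txn=∅  M[L4]=0
step 11: P0: store L1 := 81  ⟶  MI  (L1)  txn=BusRdX  M[L1]=70
step 12: P1: store L1 := 30  ⟶  IM  (L1)  txn=BusRdX+Flush  M[L1]=81
step 13: P0: load  L1  ⟶  SO  (L1)  txn=BusRd  M[L1]=81
step 14: P0: store L1 := 89  ⟶  MI  (L1)  txn=BusUpgr+Flush  M[L1]=30
step 15: P1: load  L1  ⟶  OS  (L1)  txn=BusRd  M[L1]=30
step 16: P1: load  L1  ⟶  OS  (L1)  txn=∅  M[L1]=30
step 17: P1: load  L1  ⟶  OS  (L1)  txn=∅  M[L1]=30
step 18: P1: load  L2  ⟶  IM  (L2)  txn=∅  M[L2]=80
step 19: P0: load  L1  ⟶  OS  (L1)  txn=∅  M[L1]=30
step 20: P1: load  L1  ⟶  OS  (L1)  txn=∅  M[L1]=30
step 21: P0: load  L1  ⟶  OS  (L1)  txn=∅  M[L1]=30
step 22: P1: load  L1  ⟶  OS  (L1)  txn=∅  M[L1]=30
step 23: P1: store L3 := 28  ⟶  IM  (L3)  txn=BusRdX  M[L3]=90
step 24: P0: store L1 := 56  ⟶  MI  (L1)  txn=BusUpgr  M[L1]=30
step 25: P1: load  L1  ⟶  OS  (L1)  txn=BusRd  M[L1]=30
step 26: P1: load  L1  ⟶  OS  (L1)  txn=∅  M[L1]=30

memory[L3] = 90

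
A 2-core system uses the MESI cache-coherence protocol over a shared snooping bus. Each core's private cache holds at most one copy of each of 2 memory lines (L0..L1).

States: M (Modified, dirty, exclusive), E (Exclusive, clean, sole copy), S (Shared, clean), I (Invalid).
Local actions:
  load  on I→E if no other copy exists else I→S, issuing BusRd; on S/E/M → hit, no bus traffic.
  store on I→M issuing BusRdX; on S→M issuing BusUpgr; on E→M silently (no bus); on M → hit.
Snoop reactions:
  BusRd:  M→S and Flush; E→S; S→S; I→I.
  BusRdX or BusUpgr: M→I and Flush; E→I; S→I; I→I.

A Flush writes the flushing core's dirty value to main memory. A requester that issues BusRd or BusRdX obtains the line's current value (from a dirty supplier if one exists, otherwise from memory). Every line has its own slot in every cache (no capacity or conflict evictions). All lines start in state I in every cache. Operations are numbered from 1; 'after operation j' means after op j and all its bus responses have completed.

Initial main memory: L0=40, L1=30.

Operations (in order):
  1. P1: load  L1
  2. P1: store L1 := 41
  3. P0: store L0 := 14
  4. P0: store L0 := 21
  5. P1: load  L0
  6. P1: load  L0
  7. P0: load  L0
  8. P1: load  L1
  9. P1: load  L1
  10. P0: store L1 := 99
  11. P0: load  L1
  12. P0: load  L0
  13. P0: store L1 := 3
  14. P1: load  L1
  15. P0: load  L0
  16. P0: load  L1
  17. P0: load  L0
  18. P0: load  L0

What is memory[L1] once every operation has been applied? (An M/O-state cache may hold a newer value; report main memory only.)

[1] P1: load  L1 | P0:I, P1:E(30) | bus: BusRd
[2] P1: store L1 := 41 | P0:I, P1:M(41) | bus: none
[3] P0: store L0 := 14 | P0:M(14), P1:I | bus: BusRdX
[4] P0: store L0 := 21 | P0:M(21), P1:I | bus: none
[5] P1: load  L0 | P0:S(21), P1:S(21) | bus: BusRd,Flush
[6] P1: load  L0 | P0:S(21), P1:S(21) | bus: none
[7] P0: load  L0 | P0:S(21), P1:S(21) | bus: none
[8] P1: load  L1 | P0:I, P1:M(41) | bus: none
[9] P1: load  L1 | P0:I, P1:M(41) | bus: none
[10] P0: store L1 := 99 | P0:M(99), P1:I | bus: BusRdX,Flush
[11] P0: load  L1 | P0:M(99), P1:I | bus: none
[12] P0: load  L0 | P0:S(21), P1:S(21) | bus: none
[13] P0: store L1 := 3 | P0:M(3), P1:I | bus: none
[14] P1: load  L1 | P0:S(3), P1:S(3) | bus: BusRd,Flush
[15] P0: load  L0 | P0:S(21), P1:S(21) | bus: none
[16] P0: load  L1 | P0:S(3), P1:S(3) | bus: none
[17] P0: load  L0 | P0:S(21), P1:S(21) | bus: none
[18] P0: load  L0 | P0:S(21), P1:S(21) | bus: none

memory[L1] = 3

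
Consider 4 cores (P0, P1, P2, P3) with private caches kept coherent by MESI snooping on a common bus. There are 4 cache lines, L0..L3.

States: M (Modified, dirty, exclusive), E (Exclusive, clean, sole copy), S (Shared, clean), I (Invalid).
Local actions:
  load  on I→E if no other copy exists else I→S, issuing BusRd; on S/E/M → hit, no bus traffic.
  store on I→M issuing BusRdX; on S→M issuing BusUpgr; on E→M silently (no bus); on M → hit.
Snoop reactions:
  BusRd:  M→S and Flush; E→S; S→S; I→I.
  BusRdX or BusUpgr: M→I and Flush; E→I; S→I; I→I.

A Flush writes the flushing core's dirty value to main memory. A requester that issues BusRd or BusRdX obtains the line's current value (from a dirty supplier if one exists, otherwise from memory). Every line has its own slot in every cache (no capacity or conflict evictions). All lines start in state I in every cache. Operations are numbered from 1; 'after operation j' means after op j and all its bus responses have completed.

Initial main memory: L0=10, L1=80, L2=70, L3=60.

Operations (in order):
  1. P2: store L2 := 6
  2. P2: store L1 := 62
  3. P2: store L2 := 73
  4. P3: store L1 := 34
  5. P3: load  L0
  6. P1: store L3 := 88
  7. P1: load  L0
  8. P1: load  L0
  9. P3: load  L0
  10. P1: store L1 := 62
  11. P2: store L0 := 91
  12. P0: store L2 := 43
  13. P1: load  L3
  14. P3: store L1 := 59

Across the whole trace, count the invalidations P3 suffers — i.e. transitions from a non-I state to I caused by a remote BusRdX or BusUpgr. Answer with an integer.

step 1: P2: store L2 := 6  ⟶  IIMI  (L2)  txn=BusRdX  M[L2]=70
step 2: P2: store L1 := 62  ⟶  IIMI  (L1)  txn=BusRdX  M[L1]=80
step 3: P2: store L2 := 73  ⟶  IIMI  (L2)  txn=∅  M[L2]=70
step 4: P3: store L1 := 34  ⟶  IIIM  (L1)  txn=BusRdX+Flush  M[L1]=62
step 5: P3: load  L0  ⟶  IIIE  (L0)  txn=BusRd  M[L0]=10
step 6: P1: store L3 := 88  ⟶  IMII  (L3)  txn=BusRdX  M[L3]=60
step 7: P1: load  L0  ⟶  ISIS  (L0)  txn=BusRd  M[L0]=10
step 8: P1: load  L0  ⟶  ISIS  (L0)  txn=∅  M[L0]=10
step 9: P3: load  L0  ⟶  ISIS  (L0)  txn=∅  M[L0]=10
step 10: P1: store L1 := 62  ⟶  IMII  (L1)  txn=BusRdX+Flush  M[L1]=34
step 11: P2: store L0 := 91  ⟶  IIMI  (L0)  txn=BusRdX  M[L0]=10
step 12: P0: store L2 := 43  ⟶  MIII  (L2)  txn=BusRdX+Flush  M[L2]=73
step 13: P1: load  L3  ⟶  IMII  (L3)  txn=∅  M[L3]=60
step 14: P3: store L1 := 59  ⟶  IIIM  (L1)  txn=BusRdX+Flush  M[L1]=62

invalidations = 2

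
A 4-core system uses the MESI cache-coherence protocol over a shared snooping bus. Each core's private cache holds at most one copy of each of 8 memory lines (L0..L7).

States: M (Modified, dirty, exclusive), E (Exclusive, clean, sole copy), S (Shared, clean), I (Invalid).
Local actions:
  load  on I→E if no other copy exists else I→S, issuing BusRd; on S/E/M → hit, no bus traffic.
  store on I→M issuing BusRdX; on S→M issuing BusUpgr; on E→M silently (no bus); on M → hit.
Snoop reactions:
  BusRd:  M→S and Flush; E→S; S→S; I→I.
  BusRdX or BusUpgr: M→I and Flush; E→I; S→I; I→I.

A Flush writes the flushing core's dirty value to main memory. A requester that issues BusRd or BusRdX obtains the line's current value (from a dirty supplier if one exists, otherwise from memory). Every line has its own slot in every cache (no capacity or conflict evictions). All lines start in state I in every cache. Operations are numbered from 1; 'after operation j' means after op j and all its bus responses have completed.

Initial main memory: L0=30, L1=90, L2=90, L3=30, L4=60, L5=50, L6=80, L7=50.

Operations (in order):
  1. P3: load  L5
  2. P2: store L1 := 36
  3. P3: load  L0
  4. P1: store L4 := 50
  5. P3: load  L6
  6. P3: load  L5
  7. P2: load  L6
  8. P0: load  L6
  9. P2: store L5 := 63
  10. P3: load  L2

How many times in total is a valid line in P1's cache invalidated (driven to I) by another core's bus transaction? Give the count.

  op1 P3: load  L5 → I/I/I/E on L5; bus BusRd; mem=50
  op2 P2: store L1 := 36 → I/I/M/I on L1; bus BusRdX; mem=90
  op3 P3: load  L0 → I/I/I/E on L0; bus BusRd; mem=30
  op4 P1: store L4 := 50 → I/M/I/I on L4; bus BusRdX; mem=60
  op5 P3: load  L6 → I/I/I/E on L6; bus BusRd; mem=80
  op6 P3: load  L5 → I/I/I/E on L5; bus (none); mem=50
  op7 P2: load  L6 → I/I/S/S on L6; bus BusRd; mem=80
  op8 P0: load  L6 → S/I/S/S on L6; bus BusRd; mem=80
  op9 P2: store L5 := 63 → I/I/M/I on L5; bus BusRdX; mem=50
  op10 P3: load  L2 → I/I/I/E on L2; bus BusRd; mem=90

invalidations = 0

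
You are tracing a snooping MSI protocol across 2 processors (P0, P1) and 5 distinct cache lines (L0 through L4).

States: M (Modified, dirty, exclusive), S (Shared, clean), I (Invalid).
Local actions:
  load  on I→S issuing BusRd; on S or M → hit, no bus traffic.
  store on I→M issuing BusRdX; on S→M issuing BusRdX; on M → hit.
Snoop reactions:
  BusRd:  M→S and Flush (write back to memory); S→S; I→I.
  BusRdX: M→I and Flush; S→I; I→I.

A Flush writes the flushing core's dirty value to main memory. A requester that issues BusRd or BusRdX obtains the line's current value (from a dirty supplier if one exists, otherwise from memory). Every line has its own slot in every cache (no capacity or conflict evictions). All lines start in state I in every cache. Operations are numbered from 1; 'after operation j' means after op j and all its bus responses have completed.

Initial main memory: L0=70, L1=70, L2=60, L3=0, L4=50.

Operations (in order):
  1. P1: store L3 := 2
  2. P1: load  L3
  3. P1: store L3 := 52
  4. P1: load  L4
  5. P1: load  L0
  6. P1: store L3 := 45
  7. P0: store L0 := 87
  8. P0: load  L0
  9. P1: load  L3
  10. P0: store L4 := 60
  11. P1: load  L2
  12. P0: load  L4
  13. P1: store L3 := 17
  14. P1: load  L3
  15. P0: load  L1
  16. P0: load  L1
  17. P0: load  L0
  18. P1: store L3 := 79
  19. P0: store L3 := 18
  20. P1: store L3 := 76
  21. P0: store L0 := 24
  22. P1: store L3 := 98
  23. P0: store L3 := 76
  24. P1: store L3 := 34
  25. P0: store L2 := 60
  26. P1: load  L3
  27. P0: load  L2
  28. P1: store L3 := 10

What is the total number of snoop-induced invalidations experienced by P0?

1. P1: store L3 := 2  bus=[BusRdX]  L3: P0=I P1=M  mem[L3]=0
2. P1: load  L3  bus=[-]  L3: P0=I P1=M  mem[L3]=0
3. P1: store L3 := 52  bus=[-]  L3: P0=I P1=M  mem[L3]=0
4. P1: load  L4  bus=[BusRd]  L4: P0=I P1=S  mem[L4]=50
5. P1: load  L0  bus=[BusRd]  L0: P0=I P1=S  mem[L0]=70
6. P1: store L3 := 45  bus=[-]  L3: P0=I P1=M  mem[L3]=0
7. P0: store L0 := 87  bus=[BusRdX]  L0: P0=M P1=I  mem[L0]=70
8. P0: load  L0  bus=[-]  L0: P0=M P1=I  mem[L0]=70
9. P1: load  L3  bus=[-]  L3: P0=I P1=M  mem[L3]=0
10. P0: store L4 := 60  bus=[BusRdX]  L4: P0=M P1=I  mem[L4]=50
11. P1: load  L2  bus=[BusRd]  L2: P0=I P1=S  mem[L2]=60
12. P0: load  L4  bus=[-]  L4: P0=M P1=I  mem[L4]=50
13. P1: store L3 := 17  bus=[-]  L3: P0=I P1=M  mem[L3]=0
14. P1: load  L3  bus=[-]  L3: P0=I P1=M  mem[L3]=0
15. P0: load  L1  bus=[BusRd]  L1: P0=S P1=I  mem[L1]=70
16. P0: load  L1  bus=[-]  L1: P0=S P1=I  mem[L1]=70
17. P0: load  L0  bus=[-]  L0: P0=M P1=I  mem[L0]=70
18. P1: store L3 := 79  bus=[-]  L3: P0=I P1=M  mem[L3]=0
19. P0: store L3 := 18  bus=[BusRdX,Flush]  L3: P0=M P1=I  mem[L3]=79
20. P1: store L3 := 76  bus=[BusRdX,Flush]  L3: P0=I P1=M  mem[L3]=18
21. P0: store L0 := 24  bus=[-]  L0: P0=M P1=I  mem[L0]=70
22. P1: store L3 := 98  bus=[-]  L3: P0=I P1=M  mem[L3]=18
23. P0: store L3 := 76  bus=[BusRdX,Flush]  L3: P0=M P1=I  mem[L3]=98
24. P1: store L3 := 34  bus=[BusRdX,Flush]  L3: P0=I P1=M  mem[L3]=76
25. P0: store L2 := 60  bus=[BusRdX]  L2: P0=M P1=I  mem[L2]=60
26. P1: load  L3  bus=[-]  L3: P0=I P1=M  mem[L3]=76
27. P0: load  L2  bus=[-]  L2: P0=M P1=I  mem[L2]=60
28. P1: store L3 := 10  bus=[-]  L3: P0=I P1=M  mem[L3]=76

invalidations = 2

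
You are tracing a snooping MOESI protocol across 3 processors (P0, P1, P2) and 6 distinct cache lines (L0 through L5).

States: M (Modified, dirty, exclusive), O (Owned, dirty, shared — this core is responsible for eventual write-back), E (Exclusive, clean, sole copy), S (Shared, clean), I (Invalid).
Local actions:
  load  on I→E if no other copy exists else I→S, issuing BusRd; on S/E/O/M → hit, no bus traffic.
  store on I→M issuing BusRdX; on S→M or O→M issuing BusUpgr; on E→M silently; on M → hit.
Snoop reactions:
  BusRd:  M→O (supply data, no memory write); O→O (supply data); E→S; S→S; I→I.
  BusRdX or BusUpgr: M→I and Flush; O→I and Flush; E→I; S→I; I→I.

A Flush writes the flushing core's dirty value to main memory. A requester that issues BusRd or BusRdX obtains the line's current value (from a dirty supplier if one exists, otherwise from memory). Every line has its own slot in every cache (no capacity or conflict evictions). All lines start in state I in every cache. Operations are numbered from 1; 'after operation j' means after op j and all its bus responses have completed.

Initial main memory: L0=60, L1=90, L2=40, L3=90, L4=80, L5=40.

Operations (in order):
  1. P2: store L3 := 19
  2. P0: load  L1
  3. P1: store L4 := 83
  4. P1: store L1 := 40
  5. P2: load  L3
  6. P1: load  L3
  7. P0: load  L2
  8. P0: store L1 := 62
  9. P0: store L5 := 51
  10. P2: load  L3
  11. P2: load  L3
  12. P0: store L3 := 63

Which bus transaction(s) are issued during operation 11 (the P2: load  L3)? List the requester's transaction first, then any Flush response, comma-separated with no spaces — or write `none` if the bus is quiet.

step 1: P2: store L3 := 19  ⟶  IIM  (L3)  txn=BusRdX  M[L3]=90
step 2: P0: load  L1  ⟶  EII  (L1)  txn=BusRd  M[L1]=90
step 3: P1: store L4 := 83  ⟶  IMI  (L4)  txn=BusRdX  M[L4]=80
step 4: P1: store L1 := 40  ⟶  IMI  (L1)  txn=BusRdX  M[L1]=90
step 5: P2: load  L3  ⟶  IIM  (L3)  txn=∅  M[L3]=90
step 6: P1: load  L3  ⟶  ISO  (L3)  txn=BusRd  M[L3]=90
step 7: P0: load  L2  ⟶  EII  (L2)  txn=BusRd  M[L2]=40
step 8: P0: store L1 := 62  ⟶  MII  (L1)  txn=BusRdX+Flush  M[L1]=40
step 9: P0: store L5 := 51  ⟶  MII  (L5)  txn=BusRdX  M[L5]=40
step 10: P2: load  L3  ⟶  ISO  (L3)  txn=∅  M[L3]=90
step 11: P2: load  L3  ⟶  ISO  (L3)  txn=∅  M[L3]=90
step 12: P0: store L3 := 63  ⟶  MII  (L3)  txn=BusRdX+Flush  M[L3]=19

bus = none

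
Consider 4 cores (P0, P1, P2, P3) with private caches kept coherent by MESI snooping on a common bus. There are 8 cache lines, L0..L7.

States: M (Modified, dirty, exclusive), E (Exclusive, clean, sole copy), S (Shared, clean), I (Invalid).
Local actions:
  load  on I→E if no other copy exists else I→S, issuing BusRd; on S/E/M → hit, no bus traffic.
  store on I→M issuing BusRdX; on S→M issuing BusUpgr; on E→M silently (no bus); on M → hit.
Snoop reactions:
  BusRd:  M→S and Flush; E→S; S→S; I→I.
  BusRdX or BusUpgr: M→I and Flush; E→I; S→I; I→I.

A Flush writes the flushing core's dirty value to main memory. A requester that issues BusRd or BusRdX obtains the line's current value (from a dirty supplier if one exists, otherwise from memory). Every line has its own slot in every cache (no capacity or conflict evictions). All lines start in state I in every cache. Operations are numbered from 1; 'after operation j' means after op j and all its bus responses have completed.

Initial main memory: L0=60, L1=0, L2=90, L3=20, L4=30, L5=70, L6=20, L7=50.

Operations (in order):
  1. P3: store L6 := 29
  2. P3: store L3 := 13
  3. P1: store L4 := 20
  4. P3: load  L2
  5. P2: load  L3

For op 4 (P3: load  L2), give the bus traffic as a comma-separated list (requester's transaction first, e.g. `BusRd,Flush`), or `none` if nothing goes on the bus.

bus = BusRd

[1] P3: store L6 := 29 | P0:I, P1:I, P2:I, P3:M(29) | bus: BusRdX
[2] P3: store L3 := 13 | P0:I, P1:I, P2:I, P3:M(13) | bus: BusRdX
[3] P1: store L4 := 20 | P0:I, P1:M(20), P2:I, P3:I | bus: BusRdX
[4] P3: load  L2 | P0:I, P1:I, P2:I, P3:E(90) | bus: BusRd
[5] P2: load  L3 | P0:I, P1:I, P2:S(13), P3:S(13) | bus: BusRd,Flush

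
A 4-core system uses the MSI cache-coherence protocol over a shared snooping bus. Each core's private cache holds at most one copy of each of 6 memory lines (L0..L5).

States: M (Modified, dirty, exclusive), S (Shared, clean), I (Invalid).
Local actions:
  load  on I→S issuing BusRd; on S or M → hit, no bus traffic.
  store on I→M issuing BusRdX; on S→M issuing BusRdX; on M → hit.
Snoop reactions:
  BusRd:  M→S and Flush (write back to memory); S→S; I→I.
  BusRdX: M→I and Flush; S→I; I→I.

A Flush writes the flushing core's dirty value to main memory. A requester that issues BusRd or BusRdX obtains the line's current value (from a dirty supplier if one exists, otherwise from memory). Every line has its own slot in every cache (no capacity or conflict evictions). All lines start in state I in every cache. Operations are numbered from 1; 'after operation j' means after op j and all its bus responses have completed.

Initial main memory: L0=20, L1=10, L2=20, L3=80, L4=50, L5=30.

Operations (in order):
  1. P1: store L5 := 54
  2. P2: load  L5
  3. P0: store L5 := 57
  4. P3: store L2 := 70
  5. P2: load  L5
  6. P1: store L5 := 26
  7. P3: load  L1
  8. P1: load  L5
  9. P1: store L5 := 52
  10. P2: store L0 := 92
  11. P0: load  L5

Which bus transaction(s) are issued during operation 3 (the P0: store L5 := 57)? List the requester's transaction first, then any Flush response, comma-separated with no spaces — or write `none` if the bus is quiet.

step 1: P1: store L5 := 54  ⟶  IMII  (L5)  txn=BusRdX  M[L5]=30
step 2: P2: load  L5  ⟶  ISSI  (L5)  txn=BusRd+Flush  M[L5]=54
step 3: P0: store L5 := 57  ⟶  MIII  (L5)  txn=BusRdX  M[L5]=54
step 4: P3: store L2 := 70  ⟶  IIIM  (L2)  txn=BusRdX  M[L2]=20
step 5: P2: load  L5  ⟶  SISI  (L5)  txn=BusRd+Flush  M[L5]=57
step 6: P1: store L5 := 26  ⟶  IMII  (L5)  txn=BusRdX  M[L5]=57
step 7: P3: load  L1  ⟶  IIIS  (L1)  txn=BusRd  M[L1]=10
step 8: P1: load  L5  ⟶  IMII  (L5)  txn=∅  M[L5]=57
step 9: P1: store L5 := 52  ⟶  IMII  (L5)  txn=∅  M[L5]=57
step 10: P2: store L0 := 92  ⟶  IIMI  (L0)  txn=BusRdX  M[L0]=20
step 11: P0: load  L5  ⟶  SSII  (L5)  txn=BusRd+Flush  M[L5]=52

bus = BusRdX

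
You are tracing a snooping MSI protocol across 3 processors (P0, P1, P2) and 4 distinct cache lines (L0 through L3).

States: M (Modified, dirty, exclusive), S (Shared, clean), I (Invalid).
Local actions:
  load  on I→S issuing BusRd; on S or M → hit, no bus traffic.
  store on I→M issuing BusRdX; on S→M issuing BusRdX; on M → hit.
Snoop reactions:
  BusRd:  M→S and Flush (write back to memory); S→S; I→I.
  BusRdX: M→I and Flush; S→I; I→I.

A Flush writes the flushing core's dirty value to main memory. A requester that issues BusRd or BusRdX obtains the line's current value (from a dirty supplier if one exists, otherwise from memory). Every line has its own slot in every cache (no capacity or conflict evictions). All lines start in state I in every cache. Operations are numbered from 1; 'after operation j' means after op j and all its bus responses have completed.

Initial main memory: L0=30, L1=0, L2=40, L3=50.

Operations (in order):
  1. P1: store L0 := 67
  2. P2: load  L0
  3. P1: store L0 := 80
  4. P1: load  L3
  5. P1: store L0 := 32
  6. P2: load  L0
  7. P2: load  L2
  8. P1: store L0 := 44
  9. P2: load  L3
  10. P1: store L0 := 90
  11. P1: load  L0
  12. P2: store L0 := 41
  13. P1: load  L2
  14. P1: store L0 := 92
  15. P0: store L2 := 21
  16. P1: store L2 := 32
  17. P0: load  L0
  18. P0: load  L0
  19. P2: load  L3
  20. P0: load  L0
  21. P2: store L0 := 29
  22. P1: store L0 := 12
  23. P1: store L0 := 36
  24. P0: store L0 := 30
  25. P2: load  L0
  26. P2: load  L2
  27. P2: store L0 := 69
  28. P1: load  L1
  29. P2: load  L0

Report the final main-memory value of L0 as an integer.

memory[L0] = 30

1. P1: store L0 := 67  bus=[BusRdX]  L0: P0=I P1=M P2=I  mem[L0]=30
2. P2: load  L0  bus=[BusRd,Flush]  L0: P0=I P1=S P2=S  mem[L0]=67
3. P1: store L0 := 80  bus=[BusRdX]  L0: P0=I P1=M P2=I  mem[L0]=67
4. P1: load  L3  bus=[BusRd]  L3: P0=I P1=S P2=I  mem[L3]=50
5. P1: store L0 := 32  bus=[-]  L0: P0=I P1=M P2=I  mem[L0]=67
6. P2: load  L0  bus=[BusRd,Flush]  L0: P0=I P1=S P2=S  mem[L0]=32
7. P2: load  L2  bus=[BusRd]  L2: P0=I P1=I P2=S  mem[L2]=40
8. P1: store L0 := 44  bus=[BusRdX]  L0: P0=I P1=M P2=I  mem[L0]=32
9. P2: load  L3  bus=[BusRd]  L3: P0=I P1=S P2=S  mem[L3]=50
10. P1: store L0 := 90  bus=[-]  L0: P0=I P1=M P2=I  mem[L0]=32
11. P1: load  L0  bus=[-]  L0: P0=I P1=M P2=I  mem[L0]=32
12. P2: store L0 := 41  bus=[BusRdX,Flush]  L0: P0=I P1=I P2=M  mem[L0]=90
13. P1: load  L2  bus=[BusRd]  L2: P0=I P1=S P2=S  mem[L2]=40
14. P1: store L0 := 92  bus=[BusRdX,Flush]  L0: P0=I P1=M P2=I  mem[L0]=41
15. P0: store L2 := 21  bus=[BusRdX]  L2: P0=M P1=I P2=I  mem[L2]=40
16. P1: store L2 := 32  bus=[BusRdX,Flush]  L2: P0=I P1=M P2=I  mem[L2]=21
17. P0: load  L0  bus=[BusRd,Flush]  L0: P0=S P1=S P2=I  mem[L0]=92
18. P0: load  L0  bus=[-]  L0: P0=S P1=S P2=I  mem[L0]=92
19. P2: load  L3  bus=[-]  L3: P0=I P1=S P2=S  mem[L3]=50
20. P0: load  L0  bus=[-]  L0: P0=S P1=S P2=I  mem[L0]=92
21. P2: store L0 := 29  bus=[BusRdX]  L0: P0=I P1=I P2=M  mem[L0]=92
22. P1: store L0 := 12  bus=[BusRdX,Flush]  L0: P0=I P1=M P2=I  mem[L0]=29
23. P1: store L0 := 36  bus=[-]  L0: P0=I P1=M P2=I  mem[L0]=29
24. P0: store L0 := 30  bus=[BusRdX,Flush]  L0: P0=M P1=I P2=I  mem[L0]=36
25. P2: load  L0  bus=[BusRd,Flush]  L0: P0=S P1=I P2=S  mem[L0]=30
26. P2: load  L2  bus=[BusRd,Flush]  L2: P0=I P1=S P2=S  mem[L2]=32
27. P2: store L0 := 69  bus=[BusRdX]  L0: P0=I P1=I P2=M  mem[L0]=30
28. P1: load  L1  bus=[BusRd]  L1: P0=I P1=S P2=I  mem[L1]=0
29. P2: load  L0  bus=[-]  L0: P0=I P1=I P2=M  mem[L0]=30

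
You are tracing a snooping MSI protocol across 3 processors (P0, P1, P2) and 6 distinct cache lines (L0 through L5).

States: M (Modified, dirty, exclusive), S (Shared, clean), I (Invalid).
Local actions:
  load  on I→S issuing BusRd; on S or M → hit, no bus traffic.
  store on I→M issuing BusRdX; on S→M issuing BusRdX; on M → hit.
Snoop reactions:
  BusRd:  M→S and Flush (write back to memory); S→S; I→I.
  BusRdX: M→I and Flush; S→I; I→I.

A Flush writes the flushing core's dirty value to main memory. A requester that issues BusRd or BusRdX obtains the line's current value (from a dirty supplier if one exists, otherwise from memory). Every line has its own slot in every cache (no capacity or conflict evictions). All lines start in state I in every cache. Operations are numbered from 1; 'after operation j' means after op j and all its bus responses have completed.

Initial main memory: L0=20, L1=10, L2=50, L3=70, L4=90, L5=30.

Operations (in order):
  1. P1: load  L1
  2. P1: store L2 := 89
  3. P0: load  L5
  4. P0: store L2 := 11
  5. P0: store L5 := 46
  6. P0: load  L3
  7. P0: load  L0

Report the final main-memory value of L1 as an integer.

  op1 P1: load  L1 → I/S/I on L1; bus BusRd; mem=10
  op2 P1: store L2 := 89 → I/M/I on L2; bus BusRdX; mem=50
  op3 P0: load  L5 → S/I/I on L5; bus BusRd; mem=30
  op4 P0: store L2 := 11 → M/I/I on L2; bus BusRdX Flush; mem=89
  op5 P0: store L5 := 46 → M/I/I on L5; bus BusRdX; mem=30
  op6 P0: load  L3 → S/I/I on L3; bus BusRd; mem=70
  op7 P0: load  L0 → S/I/I on L0; bus BusRd; mem=20

memory[L1] = 10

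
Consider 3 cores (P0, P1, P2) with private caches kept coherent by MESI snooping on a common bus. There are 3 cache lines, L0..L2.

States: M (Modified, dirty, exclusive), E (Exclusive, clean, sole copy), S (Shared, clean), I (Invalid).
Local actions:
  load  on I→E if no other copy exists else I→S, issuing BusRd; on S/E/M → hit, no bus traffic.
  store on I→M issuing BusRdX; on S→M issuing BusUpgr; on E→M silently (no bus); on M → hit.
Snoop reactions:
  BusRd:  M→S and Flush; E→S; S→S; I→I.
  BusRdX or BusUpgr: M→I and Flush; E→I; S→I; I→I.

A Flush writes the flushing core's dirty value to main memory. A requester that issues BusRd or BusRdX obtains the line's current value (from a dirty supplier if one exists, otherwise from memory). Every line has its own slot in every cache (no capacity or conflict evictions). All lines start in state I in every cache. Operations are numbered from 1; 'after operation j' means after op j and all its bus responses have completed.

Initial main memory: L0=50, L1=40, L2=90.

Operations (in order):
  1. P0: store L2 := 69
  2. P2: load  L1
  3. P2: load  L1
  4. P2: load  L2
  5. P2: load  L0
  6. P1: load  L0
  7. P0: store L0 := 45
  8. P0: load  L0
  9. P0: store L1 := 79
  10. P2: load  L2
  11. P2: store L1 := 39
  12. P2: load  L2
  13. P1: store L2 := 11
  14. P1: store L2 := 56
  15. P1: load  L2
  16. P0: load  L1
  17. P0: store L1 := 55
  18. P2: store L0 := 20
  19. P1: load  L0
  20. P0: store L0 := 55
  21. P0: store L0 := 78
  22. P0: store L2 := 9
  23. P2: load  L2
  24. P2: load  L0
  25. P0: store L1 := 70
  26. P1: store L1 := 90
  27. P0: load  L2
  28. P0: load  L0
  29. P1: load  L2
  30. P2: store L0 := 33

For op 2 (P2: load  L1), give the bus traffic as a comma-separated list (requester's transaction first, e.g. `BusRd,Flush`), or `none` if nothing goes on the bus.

[1] P0: store L2 := 69 | P0:M(69), P1:I, P2:I | bus: BusRdX
[2] P2: load  L1 | P0:I, P1:I, P2:E(40) | bus: BusRd
[3] P2: load  L1 | P0:I, P1:I, P2:E(40) | bus: none
[4] P2: load  L2 | P0:S(69), P1:I, P2:S(69) | bus: BusRd,Flush
[5] P2: load  L0 | P0:I, P1:I, P2:E(50) | bus: BusRd
[6] P1: load  L0 | P0:I, P1:S(50), P2:S(50) | bus: BusRd
[7] P0: store L0 := 45 | P0:M(45), P1:I, P2:I | bus: BusRdX
[8] P0: load  L0 | P0:M(45), P1:I, P2:I | bus: none
[9] P0: store L1 := 79 | P0:M(79), P1:I, P2:I | bus: BusRdX
[10] P2: load  L2 | P0:S(69), P1:I, P2:S(69) | bus: none
[11] P2: store L1 := 39 | P0:I, P1:I, P2:M(39) | bus: BusRdX,Flush
[12] P2: load  L2 | P0:S(69), P1:I, P2:S(69) | bus: none
[13] P1: store L2 := 11 | P0:I, P1:M(11), P2:I | bus: BusRdX
[14] P1: store L2 := 56 | P0:I, P1:M(56), P2:I | bus: none
[15] P1: load  L2 | P0:I, P1:M(56), P2:I | bus: none
[16] P0: load  L1 | P0:S(39), P1:I, P2:S(39) | bus: BusRd,Flush
[17] P0: store L1 := 55 | P0:M(55), P1:I, P2:I | bus: BusUpgr
[18] P2: store L0 := 20 | P0:I, P1:I, P2:M(20) | bus: BusRdX,Flush
[19] P1: load  L0 | P0:I, P1:S(20), P2:S(20) | bus: BusRd,Flush
[20] P0: store L0 := 55 | P0:M(55), P1:I, P2:I | bus: BusRdX
[21] P0: store L0 := 78 | P0:M(78), P1:I, P2:I | bus: none
[22] P0: store L2 := 9 | P0:M(9), P1:I, P2:I | bus: BusRdX,Flush
[23] P2: load  L2 | P0:S(9), P1:I, P2:S(9) | bus: BusRd,Flush
[24] P2: load  L0 | P0:S(78), P1:I, P2:S(78) | bus: BusRd,Flush
[25] P0: store L1 := 70 | P0:M(70), P1:I, P2:I | bus: none
[26] P1: store L1 := 90 | P0:I, P1:M(90), P2:I | bus: BusRdX,Flush
[27] P0: load  L2 | P0:S(9), P1:I, P2:S(9) | bus: none
[28] P0: load  L0 | P0:S(78), P1:I, P2:S(78) | bus: none
[29] P1: load  L2 | P0:S(9), P1:S(9), P2:S(9) | bus: BusRd
[30] P2: store L0 := 33 | P0:I, P1:I, P2:M(33) | bus: BusUpgr

bus = BusRd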